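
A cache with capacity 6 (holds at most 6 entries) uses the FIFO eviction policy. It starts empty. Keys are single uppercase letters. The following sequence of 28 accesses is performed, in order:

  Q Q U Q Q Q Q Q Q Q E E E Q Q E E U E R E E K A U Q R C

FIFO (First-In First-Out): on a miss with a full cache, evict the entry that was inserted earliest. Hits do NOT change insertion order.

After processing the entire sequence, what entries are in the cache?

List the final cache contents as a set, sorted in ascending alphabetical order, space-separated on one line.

FIFO simulation (capacity=6):
  1. access Q: MISS. Cache (old->new): [Q]
  2. access Q: HIT. Cache (old->new): [Q]
  3. access U: MISS. Cache (old->new): [Q U]
  4. access Q: HIT. Cache (old->new): [Q U]
  5. access Q: HIT. Cache (old->new): [Q U]
  6. access Q: HIT. Cache (old->new): [Q U]
  7. access Q: HIT. Cache (old->new): [Q U]
  8. access Q: HIT. Cache (old->new): [Q U]
  9. access Q: HIT. Cache (old->new): [Q U]
  10. access Q: HIT. Cache (old->new): [Q U]
  11. access E: MISS. Cache (old->new): [Q U E]
  12. access E: HIT. Cache (old->new): [Q U E]
  13. access E: HIT. Cache (old->new): [Q U E]
  14. access Q: HIT. Cache (old->new): [Q U E]
  15. access Q: HIT. Cache (old->new): [Q U E]
  16. access E: HIT. Cache (old->new): [Q U E]
  17. access E: HIT. Cache (old->new): [Q U E]
  18. access U: HIT. Cache (old->new): [Q U E]
  19. access E: HIT. Cache (old->new): [Q U E]
  20. access R: MISS. Cache (old->new): [Q U E R]
  21. access E: HIT. Cache (old->new): [Q U E R]
  22. access E: HIT. Cache (old->new): [Q U E R]
  23. access K: MISS. Cache (old->new): [Q U E R K]
  24. access A: MISS. Cache (old->new): [Q U E R K A]
  25. access U: HIT. Cache (old->new): [Q U E R K A]
  26. access Q: HIT. Cache (old->new): [Q U E R K A]
  27. access R: HIT. Cache (old->new): [Q U E R K A]
  28. access C: MISS, evict Q. Cache (old->new): [U E R K A C]
Total: 21 hits, 7 misses, 1 evictions

Answer: A C E K R U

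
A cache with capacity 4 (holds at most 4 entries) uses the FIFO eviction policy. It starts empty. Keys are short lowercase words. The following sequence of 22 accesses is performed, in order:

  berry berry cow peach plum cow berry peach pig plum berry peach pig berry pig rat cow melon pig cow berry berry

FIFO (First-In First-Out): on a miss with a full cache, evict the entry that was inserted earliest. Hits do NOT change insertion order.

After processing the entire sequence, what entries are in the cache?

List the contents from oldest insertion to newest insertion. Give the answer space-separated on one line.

FIFO simulation (capacity=4):
  1. access berry: MISS. Cache (old->new): [berry]
  2. access berry: HIT. Cache (old->new): [berry]
  3. access cow: MISS. Cache (old->new): [berry cow]
  4. access peach: MISS. Cache (old->new): [berry cow peach]
  5. access plum: MISS. Cache (old->new): [berry cow peach plum]
  6. access cow: HIT. Cache (old->new): [berry cow peach plum]
  7. access berry: HIT. Cache (old->new): [berry cow peach plum]
  8. access peach: HIT. Cache (old->new): [berry cow peach plum]
  9. access pig: MISS, evict berry. Cache (old->new): [cow peach plum pig]
  10. access plum: HIT. Cache (old->new): [cow peach plum pig]
  11. access berry: MISS, evict cow. Cache (old->new): [peach plum pig berry]
  12. access peach: HIT. Cache (old->new): [peach plum pig berry]
  13. access pig: HIT. Cache (old->new): [peach plum pig berry]
  14. access berry: HIT. Cache (old->new): [peach plum pig berry]
  15. access pig: HIT. Cache (old->new): [peach plum pig berry]
  16. access rat: MISS, evict peach. Cache (old->new): [plum pig berry rat]
  17. access cow: MISS, evict plum. Cache (old->new): [pig berry rat cow]
  18. access melon: MISS, evict pig. Cache (old->new): [berry rat cow melon]
  19. access pig: MISS, evict berry. Cache (old->new): [rat cow melon pig]
  20. access cow: HIT. Cache (old->new): [rat cow melon pig]
  21. access berry: MISS, evict rat. Cache (old->new): [cow melon pig berry]
  22. access berry: HIT. Cache (old->new): [cow melon pig berry]
Total: 11 hits, 11 misses, 7 evictions

Answer: cow melon pig berry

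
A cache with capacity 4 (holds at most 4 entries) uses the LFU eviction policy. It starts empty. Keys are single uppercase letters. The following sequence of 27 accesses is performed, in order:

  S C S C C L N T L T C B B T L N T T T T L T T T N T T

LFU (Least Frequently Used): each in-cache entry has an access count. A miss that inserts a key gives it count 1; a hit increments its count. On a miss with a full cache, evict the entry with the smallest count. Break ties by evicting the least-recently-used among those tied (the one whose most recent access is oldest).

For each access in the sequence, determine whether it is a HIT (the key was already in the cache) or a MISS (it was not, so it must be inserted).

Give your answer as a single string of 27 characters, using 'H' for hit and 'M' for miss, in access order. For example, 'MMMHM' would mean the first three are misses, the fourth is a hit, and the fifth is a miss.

Answer: MMHHHMMMMHHMHHMMHHHHMHHHMHH

Derivation:
LFU simulation (capacity=4):
  1. access S: MISS. Cache: [S(c=1)]
  2. access C: MISS. Cache: [S(c=1) C(c=1)]
  3. access S: HIT, count now 2. Cache: [C(c=1) S(c=2)]
  4. access C: HIT, count now 2. Cache: [S(c=2) C(c=2)]
  5. access C: HIT, count now 3. Cache: [S(c=2) C(c=3)]
  6. access L: MISS. Cache: [L(c=1) S(c=2) C(c=3)]
  7. access N: MISS. Cache: [L(c=1) N(c=1) S(c=2) C(c=3)]
  8. access T: MISS, evict L(c=1). Cache: [N(c=1) T(c=1) S(c=2) C(c=3)]
  9. access L: MISS, evict N(c=1). Cache: [T(c=1) L(c=1) S(c=2) C(c=3)]
  10. access T: HIT, count now 2. Cache: [L(c=1) S(c=2) T(c=2) C(c=3)]
  11. access C: HIT, count now 4. Cache: [L(c=1) S(c=2) T(c=2) C(c=4)]
  12. access B: MISS, evict L(c=1). Cache: [B(c=1) S(c=2) T(c=2) C(c=4)]
  13. access B: HIT, count now 2. Cache: [S(c=2) T(c=2) B(c=2) C(c=4)]
  14. access T: HIT, count now 3. Cache: [S(c=2) B(c=2) T(c=3) C(c=4)]
  15. access L: MISS, evict S(c=2). Cache: [L(c=1) B(c=2) T(c=3) C(c=4)]
  16. access N: MISS, evict L(c=1). Cache: [N(c=1) B(c=2) T(c=3) C(c=4)]
  17. access T: HIT, count now 4. Cache: [N(c=1) B(c=2) C(c=4) T(c=4)]
  18. access T: HIT, count now 5. Cache: [N(c=1) B(c=2) C(c=4) T(c=5)]
  19. access T: HIT, count now 6. Cache: [N(c=1) B(c=2) C(c=4) T(c=6)]
  20. access T: HIT, count now 7. Cache: [N(c=1) B(c=2) C(c=4) T(c=7)]
  21. access L: MISS, evict N(c=1). Cache: [L(c=1) B(c=2) C(c=4) T(c=7)]
  22. access T: HIT, count now 8. Cache: [L(c=1) B(c=2) C(c=4) T(c=8)]
  23. access T: HIT, count now 9. Cache: [L(c=1) B(c=2) C(c=4) T(c=9)]
  24. access T: HIT, count now 10. Cache: [L(c=1) B(c=2) C(c=4) T(c=10)]
  25. access N: MISS, evict L(c=1). Cache: [N(c=1) B(c=2) C(c=4) T(c=10)]
  26. access T: HIT, count now 11. Cache: [N(c=1) B(c=2) C(c=4) T(c=11)]
  27. access T: HIT, count now 12. Cache: [N(c=1) B(c=2) C(c=4) T(c=12)]
Total: 16 hits, 11 misses, 7 evictions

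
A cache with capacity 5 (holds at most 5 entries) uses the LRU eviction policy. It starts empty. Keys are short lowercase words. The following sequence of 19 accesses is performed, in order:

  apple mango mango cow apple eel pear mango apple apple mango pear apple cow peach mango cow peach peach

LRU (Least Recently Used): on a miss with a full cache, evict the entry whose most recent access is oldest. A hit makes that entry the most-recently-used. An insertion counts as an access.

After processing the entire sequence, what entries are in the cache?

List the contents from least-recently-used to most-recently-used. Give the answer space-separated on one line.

Answer: pear apple mango cow peach

Derivation:
LRU simulation (capacity=5):
  1. access apple: MISS. Cache (LRU->MRU): [apple]
  2. access mango: MISS. Cache (LRU->MRU): [apple mango]
  3. access mango: HIT. Cache (LRU->MRU): [apple mango]
  4. access cow: MISS. Cache (LRU->MRU): [apple mango cow]
  5. access apple: HIT. Cache (LRU->MRU): [mango cow apple]
  6. access eel: MISS. Cache (LRU->MRU): [mango cow apple eel]
  7. access pear: MISS. Cache (LRU->MRU): [mango cow apple eel pear]
  8. access mango: HIT. Cache (LRU->MRU): [cow apple eel pear mango]
  9. access apple: HIT. Cache (LRU->MRU): [cow eel pear mango apple]
  10. access apple: HIT. Cache (LRU->MRU): [cow eel pear mango apple]
  11. access mango: HIT. Cache (LRU->MRU): [cow eel pear apple mango]
  12. access pear: HIT. Cache (LRU->MRU): [cow eel apple mango pear]
  13. access apple: HIT. Cache (LRU->MRU): [cow eel mango pear apple]
  14. access cow: HIT. Cache (LRU->MRU): [eel mango pear apple cow]
  15. access peach: MISS, evict eel. Cache (LRU->MRU): [mango pear apple cow peach]
  16. access mango: HIT. Cache (LRU->MRU): [pear apple cow peach mango]
  17. access cow: HIT. Cache (LRU->MRU): [pear apple peach mango cow]
  18. access peach: HIT. Cache (LRU->MRU): [pear apple mango cow peach]
  19. access peach: HIT. Cache (LRU->MRU): [pear apple mango cow peach]
Total: 13 hits, 6 misses, 1 evictions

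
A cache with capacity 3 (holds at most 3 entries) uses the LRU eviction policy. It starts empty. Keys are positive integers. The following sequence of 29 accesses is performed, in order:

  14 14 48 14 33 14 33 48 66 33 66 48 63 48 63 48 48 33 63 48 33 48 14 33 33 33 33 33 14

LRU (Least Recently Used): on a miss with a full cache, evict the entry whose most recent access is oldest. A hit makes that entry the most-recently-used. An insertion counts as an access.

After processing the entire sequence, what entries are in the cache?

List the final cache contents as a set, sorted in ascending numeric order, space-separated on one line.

LRU simulation (capacity=3):
  1. access 14: MISS. Cache (LRU->MRU): [14]
  2. access 14: HIT. Cache (LRU->MRU): [14]
  3. access 48: MISS. Cache (LRU->MRU): [14 48]
  4. access 14: HIT. Cache (LRU->MRU): [48 14]
  5. access 33: MISS. Cache (LRU->MRU): [48 14 33]
  6. access 14: HIT. Cache (LRU->MRU): [48 33 14]
  7. access 33: HIT. Cache (LRU->MRU): [48 14 33]
  8. access 48: HIT. Cache (LRU->MRU): [14 33 48]
  9. access 66: MISS, evict 14. Cache (LRU->MRU): [33 48 66]
  10. access 33: HIT. Cache (LRU->MRU): [48 66 33]
  11. access 66: HIT. Cache (LRU->MRU): [48 33 66]
  12. access 48: HIT. Cache (LRU->MRU): [33 66 48]
  13. access 63: MISS, evict 33. Cache (LRU->MRU): [66 48 63]
  14. access 48: HIT. Cache (LRU->MRU): [66 63 48]
  15. access 63: HIT. Cache (LRU->MRU): [66 48 63]
  16. access 48: HIT. Cache (LRU->MRU): [66 63 48]
  17. access 48: HIT. Cache (LRU->MRU): [66 63 48]
  18. access 33: MISS, evict 66. Cache (LRU->MRU): [63 48 33]
  19. access 63: HIT. Cache (LRU->MRU): [48 33 63]
  20. access 48: HIT. Cache (LRU->MRU): [33 63 48]
  21. access 33: HIT. Cache (LRU->MRU): [63 48 33]
  22. access 48: HIT. Cache (LRU->MRU): [63 33 48]
  23. access 14: MISS, evict 63. Cache (LRU->MRU): [33 48 14]
  24. access 33: HIT. Cache (LRU->MRU): [48 14 33]
  25. access 33: HIT. Cache (LRU->MRU): [48 14 33]
  26. access 33: HIT. Cache (LRU->MRU): [48 14 33]
  27. access 33: HIT. Cache (LRU->MRU): [48 14 33]
  28. access 33: HIT. Cache (LRU->MRU): [48 14 33]
  29. access 14: HIT. Cache (LRU->MRU): [48 33 14]
Total: 22 hits, 7 misses, 4 evictions

Answer: 14 33 48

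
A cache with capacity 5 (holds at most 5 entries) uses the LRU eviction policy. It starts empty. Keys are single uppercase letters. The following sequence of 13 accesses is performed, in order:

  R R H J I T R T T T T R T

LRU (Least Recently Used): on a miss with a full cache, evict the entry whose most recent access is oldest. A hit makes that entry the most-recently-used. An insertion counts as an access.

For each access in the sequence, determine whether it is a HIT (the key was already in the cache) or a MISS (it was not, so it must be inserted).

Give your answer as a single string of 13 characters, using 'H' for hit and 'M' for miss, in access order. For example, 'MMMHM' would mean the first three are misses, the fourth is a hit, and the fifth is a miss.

Answer: MHMMMMHHHHHHH

Derivation:
LRU simulation (capacity=5):
  1. access R: MISS. Cache (LRU->MRU): [R]
  2. access R: HIT. Cache (LRU->MRU): [R]
  3. access H: MISS. Cache (LRU->MRU): [R H]
  4. access J: MISS. Cache (LRU->MRU): [R H J]
  5. access I: MISS. Cache (LRU->MRU): [R H J I]
  6. access T: MISS. Cache (LRU->MRU): [R H J I T]
  7. access R: HIT. Cache (LRU->MRU): [H J I T R]
  8. access T: HIT. Cache (LRU->MRU): [H J I R T]
  9. access T: HIT. Cache (LRU->MRU): [H J I R T]
  10. access T: HIT. Cache (LRU->MRU): [H J I R T]
  11. access T: HIT. Cache (LRU->MRU): [H J I R T]
  12. access R: HIT. Cache (LRU->MRU): [H J I T R]
  13. access T: HIT. Cache (LRU->MRU): [H J I R T]
Total: 8 hits, 5 misses, 0 evictions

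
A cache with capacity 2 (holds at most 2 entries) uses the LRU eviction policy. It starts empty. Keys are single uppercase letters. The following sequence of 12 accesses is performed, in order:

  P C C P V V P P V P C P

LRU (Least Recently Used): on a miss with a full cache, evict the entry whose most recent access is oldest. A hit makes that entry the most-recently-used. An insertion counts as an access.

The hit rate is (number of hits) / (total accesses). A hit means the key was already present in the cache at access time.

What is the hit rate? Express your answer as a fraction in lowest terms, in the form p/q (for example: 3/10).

LRU simulation (capacity=2):
  1. access P: MISS. Cache (LRU->MRU): [P]
  2. access C: MISS. Cache (LRU->MRU): [P C]
  3. access C: HIT. Cache (LRU->MRU): [P C]
  4. access P: HIT. Cache (LRU->MRU): [C P]
  5. access V: MISS, evict C. Cache (LRU->MRU): [P V]
  6. access V: HIT. Cache (LRU->MRU): [P V]
  7. access P: HIT. Cache (LRU->MRU): [V P]
  8. access P: HIT. Cache (LRU->MRU): [V P]
  9. access V: HIT. Cache (LRU->MRU): [P V]
  10. access P: HIT. Cache (LRU->MRU): [V P]
  11. access C: MISS, evict V. Cache (LRU->MRU): [P C]
  12. access P: HIT. Cache (LRU->MRU): [C P]
Total: 8 hits, 4 misses, 2 evictions

Hit rate = 8/12 = 2/3

Answer: 2/3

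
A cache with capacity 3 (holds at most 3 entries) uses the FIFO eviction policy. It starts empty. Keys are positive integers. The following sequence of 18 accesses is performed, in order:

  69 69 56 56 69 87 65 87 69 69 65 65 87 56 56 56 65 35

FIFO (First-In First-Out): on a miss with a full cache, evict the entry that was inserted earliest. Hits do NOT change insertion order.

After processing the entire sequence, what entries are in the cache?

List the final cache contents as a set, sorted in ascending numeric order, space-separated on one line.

Answer: 35 56 69

Derivation:
FIFO simulation (capacity=3):
  1. access 69: MISS. Cache (old->new): [69]
  2. access 69: HIT. Cache (old->new): [69]
  3. access 56: MISS. Cache (old->new): [69 56]
  4. access 56: HIT. Cache (old->new): [69 56]
  5. access 69: HIT. Cache (old->new): [69 56]
  6. access 87: MISS. Cache (old->new): [69 56 87]
  7. access 65: MISS, evict 69. Cache (old->new): [56 87 65]
  8. access 87: HIT. Cache (old->new): [56 87 65]
  9. access 69: MISS, evict 56. Cache (old->new): [87 65 69]
  10. access 69: HIT. Cache (old->new): [87 65 69]
  11. access 65: HIT. Cache (old->new): [87 65 69]
  12. access 65: HIT. Cache (old->new): [87 65 69]
  13. access 87: HIT. Cache (old->new): [87 65 69]
  14. access 56: MISS, evict 87. Cache (old->new): [65 69 56]
  15. access 56: HIT. Cache (old->new): [65 69 56]
  16. access 56: HIT. Cache (old->new): [65 69 56]
  17. access 65: HIT. Cache (old->new): [65 69 56]
  18. access 35: MISS, evict 65. Cache (old->new): [69 56 35]
Total: 11 hits, 7 misses, 4 evictions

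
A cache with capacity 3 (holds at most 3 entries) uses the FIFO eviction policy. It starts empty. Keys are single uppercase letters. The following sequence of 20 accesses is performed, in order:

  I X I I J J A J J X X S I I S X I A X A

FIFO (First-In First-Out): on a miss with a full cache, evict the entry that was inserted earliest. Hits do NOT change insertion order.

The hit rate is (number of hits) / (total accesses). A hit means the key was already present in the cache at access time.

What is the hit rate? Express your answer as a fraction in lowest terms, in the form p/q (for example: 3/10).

Answer: 3/5

Derivation:
FIFO simulation (capacity=3):
  1. access I: MISS. Cache (old->new): [I]
  2. access X: MISS. Cache (old->new): [I X]
  3. access I: HIT. Cache (old->new): [I X]
  4. access I: HIT. Cache (old->new): [I X]
  5. access J: MISS. Cache (old->new): [I X J]
  6. access J: HIT. Cache (old->new): [I X J]
  7. access A: MISS, evict I. Cache (old->new): [X J A]
  8. access J: HIT. Cache (old->new): [X J A]
  9. access J: HIT. Cache (old->new): [X J A]
  10. access X: HIT. Cache (old->new): [X J A]
  11. access X: HIT. Cache (old->new): [X J A]
  12. access S: MISS, evict X. Cache (old->new): [J A S]
  13. access I: MISS, evict J. Cache (old->new): [A S I]
  14. access I: HIT. Cache (old->new): [A S I]
  15. access S: HIT. Cache (old->new): [A S I]
  16. access X: MISS, evict A. Cache (old->new): [S I X]
  17. access I: HIT. Cache (old->new): [S I X]
  18. access A: MISS, evict S. Cache (old->new): [I X A]
  19. access X: HIT. Cache (old->new): [I X A]
  20. access A: HIT. Cache (old->new): [I X A]
Total: 12 hits, 8 misses, 5 evictions

Hit rate = 12/20 = 3/5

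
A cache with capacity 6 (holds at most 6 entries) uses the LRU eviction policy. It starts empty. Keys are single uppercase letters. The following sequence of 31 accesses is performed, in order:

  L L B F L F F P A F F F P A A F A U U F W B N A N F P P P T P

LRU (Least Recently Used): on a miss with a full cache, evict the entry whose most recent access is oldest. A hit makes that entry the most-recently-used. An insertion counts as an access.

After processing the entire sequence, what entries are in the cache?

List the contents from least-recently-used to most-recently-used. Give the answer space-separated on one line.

LRU simulation (capacity=6):
  1. access L: MISS. Cache (LRU->MRU): [L]
  2. access L: HIT. Cache (LRU->MRU): [L]
  3. access B: MISS. Cache (LRU->MRU): [L B]
  4. access F: MISS. Cache (LRU->MRU): [L B F]
  5. access L: HIT. Cache (LRU->MRU): [B F L]
  6. access F: HIT. Cache (LRU->MRU): [B L F]
  7. access F: HIT. Cache (LRU->MRU): [B L F]
  8. access P: MISS. Cache (LRU->MRU): [B L F P]
  9. access A: MISS. Cache (LRU->MRU): [B L F P A]
  10. access F: HIT. Cache (LRU->MRU): [B L P A F]
  11. access F: HIT. Cache (LRU->MRU): [B L P A F]
  12. access F: HIT. Cache (LRU->MRU): [B L P A F]
  13. access P: HIT. Cache (LRU->MRU): [B L A F P]
  14. access A: HIT. Cache (LRU->MRU): [B L F P A]
  15. access A: HIT. Cache (LRU->MRU): [B L F P A]
  16. access F: HIT. Cache (LRU->MRU): [B L P A F]
  17. access A: HIT. Cache (LRU->MRU): [B L P F A]
  18. access U: MISS. Cache (LRU->MRU): [B L P F A U]
  19. access U: HIT. Cache (LRU->MRU): [B L P F A U]
  20. access F: HIT. Cache (LRU->MRU): [B L P A U F]
  21. access W: MISS, evict B. Cache (LRU->MRU): [L P A U F W]
  22. access B: MISS, evict L. Cache (LRU->MRU): [P A U F W B]
  23. access N: MISS, evict P. Cache (LRU->MRU): [A U F W B N]
  24. access A: HIT. Cache (LRU->MRU): [U F W B N A]
  25. access N: HIT. Cache (LRU->MRU): [U F W B A N]
  26. access F: HIT. Cache (LRU->MRU): [U W B A N F]
  27. access P: MISS, evict U. Cache (LRU->MRU): [W B A N F P]
  28. access P: HIT. Cache (LRU->MRU): [W B A N F P]
  29. access P: HIT. Cache (LRU->MRU): [W B A N F P]
  30. access T: MISS, evict W. Cache (LRU->MRU): [B A N F P T]
  31. access P: HIT. Cache (LRU->MRU): [B A N F T P]
Total: 20 hits, 11 misses, 5 evictions

Answer: B A N F T P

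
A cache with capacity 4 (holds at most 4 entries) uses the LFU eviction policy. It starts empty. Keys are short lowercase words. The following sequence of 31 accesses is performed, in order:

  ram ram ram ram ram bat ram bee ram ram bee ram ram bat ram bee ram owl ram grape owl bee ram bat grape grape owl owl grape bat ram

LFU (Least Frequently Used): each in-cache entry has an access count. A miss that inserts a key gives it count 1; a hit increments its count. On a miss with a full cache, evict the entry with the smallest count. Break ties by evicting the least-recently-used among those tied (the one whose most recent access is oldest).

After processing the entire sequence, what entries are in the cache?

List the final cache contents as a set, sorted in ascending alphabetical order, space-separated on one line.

Answer: bat bee grape ram

Derivation:
LFU simulation (capacity=4):
  1. access ram: MISS. Cache: [ram(c=1)]
  2. access ram: HIT, count now 2. Cache: [ram(c=2)]
  3. access ram: HIT, count now 3. Cache: [ram(c=3)]
  4. access ram: HIT, count now 4. Cache: [ram(c=4)]
  5. access ram: HIT, count now 5. Cache: [ram(c=5)]
  6. access bat: MISS. Cache: [bat(c=1) ram(c=5)]
  7. access ram: HIT, count now 6. Cache: [bat(c=1) ram(c=6)]
  8. access bee: MISS. Cache: [bat(c=1) bee(c=1) ram(c=6)]
  9. access ram: HIT, count now 7. Cache: [bat(c=1) bee(c=1) ram(c=7)]
  10. access ram: HIT, count now 8. Cache: [bat(c=1) bee(c=1) ram(c=8)]
  11. access bee: HIT, count now 2. Cache: [bat(c=1) bee(c=2) ram(c=8)]
  12. access ram: HIT, count now 9. Cache: [bat(c=1) bee(c=2) ram(c=9)]
  13. access ram: HIT, count now 10. Cache: [bat(c=1) bee(c=2) ram(c=10)]
  14. access bat: HIT, count now 2. Cache: [bee(c=2) bat(c=2) ram(c=10)]
  15. access ram: HIT, count now 11. Cache: [bee(c=2) bat(c=2) ram(c=11)]
  16. access bee: HIT, count now 3. Cache: [bat(c=2) bee(c=3) ram(c=11)]
  17. access ram: HIT, count now 12. Cache: [bat(c=2) bee(c=3) ram(c=12)]
  18. access owl: MISS. Cache: [owl(c=1) bat(c=2) bee(c=3) ram(c=12)]
  19. access ram: HIT, count now 13. Cache: [owl(c=1) bat(c=2) bee(c=3) ram(c=13)]
  20. access grape: MISS, evict owl(c=1). Cache: [grape(c=1) bat(c=2) bee(c=3) ram(c=13)]
  21. access owl: MISS, evict grape(c=1). Cache: [owl(c=1) bat(c=2) bee(c=3) ram(c=13)]
  22. access bee: HIT, count now 4. Cache: [owl(c=1) bat(c=2) bee(c=4) ram(c=13)]
  23. access ram: HIT, count now 14. Cache: [owl(c=1) bat(c=2) bee(c=4) ram(c=14)]
  24. access bat: HIT, count now 3. Cache: [owl(c=1) bat(c=3) bee(c=4) ram(c=14)]
  25. access grape: MISS, evict owl(c=1). Cache: [grape(c=1) bat(c=3) bee(c=4) ram(c=14)]
  26. access grape: HIT, count now 2. Cache: [grape(c=2) bat(c=3) bee(c=4) ram(c=14)]
  27. access owl: MISS, evict grape(c=2). Cache: [owl(c=1) bat(c=3) bee(c=4) ram(c=14)]
  28. access owl: HIT, count now 2. Cache: [owl(c=2) bat(c=3) bee(c=4) ram(c=14)]
  29. access grape: MISS, evict owl(c=2). Cache: [grape(c=1) bat(c=3) bee(c=4) ram(c=14)]
  30. access bat: HIT, count now 4. Cache: [grape(c=1) bee(c=4) bat(c=4) ram(c=14)]
  31. access ram: HIT, count now 15. Cache: [grape(c=1) bee(c=4) bat(c=4) ram(c=15)]
Total: 22 hits, 9 misses, 5 evictions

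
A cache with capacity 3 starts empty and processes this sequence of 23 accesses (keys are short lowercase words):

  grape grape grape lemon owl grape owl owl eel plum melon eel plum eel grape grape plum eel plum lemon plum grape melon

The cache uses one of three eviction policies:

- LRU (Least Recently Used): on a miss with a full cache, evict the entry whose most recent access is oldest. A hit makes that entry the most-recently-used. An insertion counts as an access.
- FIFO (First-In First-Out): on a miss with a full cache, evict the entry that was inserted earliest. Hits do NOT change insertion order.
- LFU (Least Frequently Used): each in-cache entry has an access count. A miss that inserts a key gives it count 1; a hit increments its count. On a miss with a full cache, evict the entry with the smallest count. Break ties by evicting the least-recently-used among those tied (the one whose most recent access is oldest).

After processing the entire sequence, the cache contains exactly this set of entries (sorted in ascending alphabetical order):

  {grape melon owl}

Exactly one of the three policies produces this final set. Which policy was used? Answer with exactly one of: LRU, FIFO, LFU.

Answer: LFU

Derivation:
Simulating under each policy and comparing final sets:
  LRU: final set = {grape melon plum} -> differs
  FIFO: final set = {grape lemon melon} -> differs
  LFU: final set = {grape melon owl} -> MATCHES target
Only LFU produces the target set.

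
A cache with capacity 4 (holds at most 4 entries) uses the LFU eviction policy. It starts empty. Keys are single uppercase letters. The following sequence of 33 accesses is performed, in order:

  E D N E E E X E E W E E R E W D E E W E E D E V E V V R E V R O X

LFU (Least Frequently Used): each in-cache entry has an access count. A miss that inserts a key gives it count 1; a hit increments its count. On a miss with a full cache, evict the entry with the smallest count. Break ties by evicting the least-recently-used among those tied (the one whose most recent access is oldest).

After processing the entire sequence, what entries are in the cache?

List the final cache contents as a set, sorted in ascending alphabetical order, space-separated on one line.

LFU simulation (capacity=4):
  1. access E: MISS. Cache: [E(c=1)]
  2. access D: MISS. Cache: [E(c=1) D(c=1)]
  3. access N: MISS. Cache: [E(c=1) D(c=1) N(c=1)]
  4. access E: HIT, count now 2. Cache: [D(c=1) N(c=1) E(c=2)]
  5. access E: HIT, count now 3. Cache: [D(c=1) N(c=1) E(c=3)]
  6. access E: HIT, count now 4. Cache: [D(c=1) N(c=1) E(c=4)]
  7. access X: MISS. Cache: [D(c=1) N(c=1) X(c=1) E(c=4)]
  8. access E: HIT, count now 5. Cache: [D(c=1) N(c=1) X(c=1) E(c=5)]
  9. access E: HIT, count now 6. Cache: [D(c=1) N(c=1) X(c=1) E(c=6)]
  10. access W: MISS, evict D(c=1). Cache: [N(c=1) X(c=1) W(c=1) E(c=6)]
  11. access E: HIT, count now 7. Cache: [N(c=1) X(c=1) W(c=1) E(c=7)]
  12. access E: HIT, count now 8. Cache: [N(c=1) X(c=1) W(c=1) E(c=8)]
  13. access R: MISS, evict N(c=1). Cache: [X(c=1) W(c=1) R(c=1) E(c=8)]
  14. access E: HIT, count now 9. Cache: [X(c=1) W(c=1) R(c=1) E(c=9)]
  15. access W: HIT, count now 2. Cache: [X(c=1) R(c=1) W(c=2) E(c=9)]
  16. access D: MISS, evict X(c=1). Cache: [R(c=1) D(c=1) W(c=2) E(c=9)]
  17. access E: HIT, count now 10. Cache: [R(c=1) D(c=1) W(c=2) E(c=10)]
  18. access E: HIT, count now 11. Cache: [R(c=1) D(c=1) W(c=2) E(c=11)]
  19. access W: HIT, count now 3. Cache: [R(c=1) D(c=1) W(c=3) E(c=11)]
  20. access E: HIT, count now 12. Cache: [R(c=1) D(c=1) W(c=3) E(c=12)]
  21. access E: HIT, count now 13. Cache: [R(c=1) D(c=1) W(c=3) E(c=13)]
  22. access D: HIT, count now 2. Cache: [R(c=1) D(c=2) W(c=3) E(c=13)]
  23. access E: HIT, count now 14. Cache: [R(c=1) D(c=2) W(c=3) E(c=14)]
  24. access V: MISS, evict R(c=1). Cache: [V(c=1) D(c=2) W(c=3) E(c=14)]
  25. access E: HIT, count now 15. Cache: [V(c=1) D(c=2) W(c=3) E(c=15)]
  26. access V: HIT, count now 2. Cache: [D(c=2) V(c=2) W(c=3) E(c=15)]
  27. access V: HIT, count now 3. Cache: [D(c=2) W(c=3) V(c=3) E(c=15)]
  28. access R: MISS, evict D(c=2). Cache: [R(c=1) W(c=3) V(c=3) E(c=15)]
  29. access E: HIT, count now 16. Cache: [R(c=1) W(c=3) V(c=3) E(c=16)]
  30. access V: HIT, count now 4. Cache: [R(c=1) W(c=3) V(c=4) E(c=16)]
  31. access R: HIT, count now 2. Cache: [R(c=2) W(c=3) V(c=4) E(c=16)]
  32. access O: MISS, evict R(c=2). Cache: [O(c=1) W(c=3) V(c=4) E(c=16)]
  33. access X: MISS, evict O(c=1). Cache: [X(c=1) W(c=3) V(c=4) E(c=16)]
Total: 22 hits, 11 misses, 7 evictions

Answer: E V W X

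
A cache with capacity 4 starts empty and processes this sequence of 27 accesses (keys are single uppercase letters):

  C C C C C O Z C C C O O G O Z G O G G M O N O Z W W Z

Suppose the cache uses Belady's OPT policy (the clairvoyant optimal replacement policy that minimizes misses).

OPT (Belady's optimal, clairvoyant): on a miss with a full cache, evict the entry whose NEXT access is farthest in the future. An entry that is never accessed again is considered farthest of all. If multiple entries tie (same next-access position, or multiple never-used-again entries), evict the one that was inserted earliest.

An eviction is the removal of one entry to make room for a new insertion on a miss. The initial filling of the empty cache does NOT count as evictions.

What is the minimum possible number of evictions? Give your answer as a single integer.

Answer: 3

Derivation:
OPT (Belady) simulation (capacity=4):
  1. access C: MISS. Cache: [C]
  2. access C: HIT. Next use of C: step 3. Cache: [C]
  3. access C: HIT. Next use of C: step 4. Cache: [C]
  4. access C: HIT. Next use of C: step 5. Cache: [C]
  5. access C: HIT. Next use of C: step 8. Cache: [C]
  6. access O: MISS. Cache: [C O]
  7. access Z: MISS. Cache: [C O Z]
  8. access C: HIT. Next use of C: step 9. Cache: [C O Z]
  9. access C: HIT. Next use of C: step 10. Cache: [C O Z]
  10. access C: HIT. Next use of C: never. Cache: [C O Z]
  11. access O: HIT. Next use of O: step 12. Cache: [C O Z]
  12. access O: HIT. Next use of O: step 14. Cache: [C O Z]
  13. access G: MISS. Cache: [C O Z G]
  14. access O: HIT. Next use of O: step 17. Cache: [C O Z G]
  15. access Z: HIT. Next use of Z: step 24. Cache: [C O Z G]
  16. access G: HIT. Next use of G: step 18. Cache: [C O Z G]
  17. access O: HIT. Next use of O: step 21. Cache: [C O Z G]
  18. access G: HIT. Next use of G: step 19. Cache: [C O Z G]
  19. access G: HIT. Next use of G: never. Cache: [C O Z G]
  20. access M: MISS, evict C (next use: never). Cache: [O Z G M]
  21. access O: HIT. Next use of O: step 23. Cache: [O Z G M]
  22. access N: MISS, evict G (next use: never). Cache: [O Z M N]
  23. access O: HIT. Next use of O: never. Cache: [O Z M N]
  24. access Z: HIT. Next use of Z: step 27. Cache: [O Z M N]
  25. access W: MISS, evict O (next use: never). Cache: [Z M N W]
  26. access W: HIT. Next use of W: never. Cache: [Z M N W]
  27. access Z: HIT. Next use of Z: never. Cache: [Z M N W]
Total: 20 hits, 7 misses, 3 evictions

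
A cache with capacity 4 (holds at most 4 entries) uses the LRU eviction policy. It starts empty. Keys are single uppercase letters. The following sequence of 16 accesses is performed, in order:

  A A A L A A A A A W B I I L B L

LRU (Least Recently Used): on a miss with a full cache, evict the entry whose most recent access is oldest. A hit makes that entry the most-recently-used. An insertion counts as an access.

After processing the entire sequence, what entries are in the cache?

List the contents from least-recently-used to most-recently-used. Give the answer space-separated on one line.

Answer: W I B L

Derivation:
LRU simulation (capacity=4):
  1. access A: MISS. Cache (LRU->MRU): [A]
  2. access A: HIT. Cache (LRU->MRU): [A]
  3. access A: HIT. Cache (LRU->MRU): [A]
  4. access L: MISS. Cache (LRU->MRU): [A L]
  5. access A: HIT. Cache (LRU->MRU): [L A]
  6. access A: HIT. Cache (LRU->MRU): [L A]
  7. access A: HIT. Cache (LRU->MRU): [L A]
  8. access A: HIT. Cache (LRU->MRU): [L A]
  9. access A: HIT. Cache (LRU->MRU): [L A]
  10. access W: MISS. Cache (LRU->MRU): [L A W]
  11. access B: MISS. Cache (LRU->MRU): [L A W B]
  12. access I: MISS, evict L. Cache (LRU->MRU): [A W B I]
  13. access I: HIT. Cache (LRU->MRU): [A W B I]
  14. access L: MISS, evict A. Cache (LRU->MRU): [W B I L]
  15. access B: HIT. Cache (LRU->MRU): [W I L B]
  16. access L: HIT. Cache (LRU->MRU): [W I B L]
Total: 10 hits, 6 misses, 2 evictions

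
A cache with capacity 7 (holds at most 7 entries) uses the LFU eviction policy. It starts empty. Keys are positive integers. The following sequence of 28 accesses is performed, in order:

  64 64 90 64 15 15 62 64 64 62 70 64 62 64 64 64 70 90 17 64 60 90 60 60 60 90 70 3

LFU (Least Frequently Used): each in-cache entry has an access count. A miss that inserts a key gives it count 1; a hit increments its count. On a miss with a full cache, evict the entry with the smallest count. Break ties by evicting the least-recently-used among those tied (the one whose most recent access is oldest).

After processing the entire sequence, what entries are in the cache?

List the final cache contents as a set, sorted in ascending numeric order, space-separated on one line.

Answer: 3 15 60 62 64 70 90

Derivation:
LFU simulation (capacity=7):
  1. access 64: MISS. Cache: [64(c=1)]
  2. access 64: HIT, count now 2. Cache: [64(c=2)]
  3. access 90: MISS. Cache: [90(c=1) 64(c=2)]
  4. access 64: HIT, count now 3. Cache: [90(c=1) 64(c=3)]
  5. access 15: MISS. Cache: [90(c=1) 15(c=1) 64(c=3)]
  6. access 15: HIT, count now 2. Cache: [90(c=1) 15(c=2) 64(c=3)]
  7. access 62: MISS. Cache: [90(c=1) 62(c=1) 15(c=2) 64(c=3)]
  8. access 64: HIT, count now 4. Cache: [90(c=1) 62(c=1) 15(c=2) 64(c=4)]
  9. access 64: HIT, count now 5. Cache: [90(c=1) 62(c=1) 15(c=2) 64(c=5)]
  10. access 62: HIT, count now 2. Cache: [90(c=1) 15(c=2) 62(c=2) 64(c=5)]
  11. access 70: MISS. Cache: [90(c=1) 70(c=1) 15(c=2) 62(c=2) 64(c=5)]
  12. access 64: HIT, count now 6. Cache: [90(c=1) 70(c=1) 15(c=2) 62(c=2) 64(c=6)]
  13. access 62: HIT, count now 3. Cache: [90(c=1) 70(c=1) 15(c=2) 62(c=3) 64(c=6)]
  14. access 64: HIT, count now 7. Cache: [90(c=1) 70(c=1) 15(c=2) 62(c=3) 64(c=7)]
  15. access 64: HIT, count now 8. Cache: [90(c=1) 70(c=1) 15(c=2) 62(c=3) 64(c=8)]
  16. access 64: HIT, count now 9. Cache: [90(c=1) 70(c=1) 15(c=2) 62(c=3) 64(c=9)]
  17. access 70: HIT, count now 2. Cache: [90(c=1) 15(c=2) 70(c=2) 62(c=3) 64(c=9)]
  18. access 90: HIT, count now 2. Cache: [15(c=2) 70(c=2) 90(c=2) 62(c=3) 64(c=9)]
  19. access 17: MISS. Cache: [17(c=1) 15(c=2) 70(c=2) 90(c=2) 62(c=3) 64(c=9)]
  20. access 64: HIT, count now 10. Cache: [17(c=1) 15(c=2) 70(c=2) 90(c=2) 62(c=3) 64(c=10)]
  21. access 60: MISS. Cache: [17(c=1) 60(c=1) 15(c=2) 70(c=2) 90(c=2) 62(c=3) 64(c=10)]
  22. access 90: HIT, count now 3. Cache: [17(c=1) 60(c=1) 15(c=2) 70(c=2) 62(c=3) 90(c=3) 64(c=10)]
  23. access 60: HIT, count now 2. Cache: [17(c=1) 15(c=2) 70(c=2) 60(c=2) 62(c=3) 90(c=3) 64(c=10)]
  24. access 60: HIT, count now 3. Cache: [17(c=1) 15(c=2) 70(c=2) 62(c=3) 90(c=3) 60(c=3) 64(c=10)]
  25. access 60: HIT, count now 4. Cache: [17(c=1) 15(c=2) 70(c=2) 62(c=3) 90(c=3) 60(c=4) 64(c=10)]
  26. access 90: HIT, count now 4. Cache: [17(c=1) 15(c=2) 70(c=2) 62(c=3) 60(c=4) 90(c=4) 64(c=10)]
  27. access 70: HIT, count now 3. Cache: [17(c=1) 15(c=2) 62(c=3) 70(c=3) 60(c=4) 90(c=4) 64(c=10)]
  28. access 3: MISS, evict 17(c=1). Cache: [3(c=1) 15(c=2) 62(c=3) 70(c=3) 60(c=4) 90(c=4) 64(c=10)]
Total: 20 hits, 8 misses, 1 evictions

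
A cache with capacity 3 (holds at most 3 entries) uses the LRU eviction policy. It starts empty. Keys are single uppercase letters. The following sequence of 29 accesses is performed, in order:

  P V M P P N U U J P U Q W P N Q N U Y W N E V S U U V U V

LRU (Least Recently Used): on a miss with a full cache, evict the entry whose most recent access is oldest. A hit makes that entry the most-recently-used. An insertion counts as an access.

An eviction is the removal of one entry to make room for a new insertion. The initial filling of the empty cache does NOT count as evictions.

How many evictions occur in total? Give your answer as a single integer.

Answer: 17

Derivation:
LRU simulation (capacity=3):
  1. access P: MISS. Cache (LRU->MRU): [P]
  2. access V: MISS. Cache (LRU->MRU): [P V]
  3. access M: MISS. Cache (LRU->MRU): [P V M]
  4. access P: HIT. Cache (LRU->MRU): [V M P]
  5. access P: HIT. Cache (LRU->MRU): [V M P]
  6. access N: MISS, evict V. Cache (LRU->MRU): [M P N]
  7. access U: MISS, evict M. Cache (LRU->MRU): [P N U]
  8. access U: HIT. Cache (LRU->MRU): [P N U]
  9. access J: MISS, evict P. Cache (LRU->MRU): [N U J]
  10. access P: MISS, evict N. Cache (LRU->MRU): [U J P]
  11. access U: HIT. Cache (LRU->MRU): [J P U]
  12. access Q: MISS, evict J. Cache (LRU->MRU): [P U Q]
  13. access W: MISS, evict P. Cache (LRU->MRU): [U Q W]
  14. access P: MISS, evict U. Cache (LRU->MRU): [Q W P]
  15. access N: MISS, evict Q. Cache (LRU->MRU): [W P N]
  16. access Q: MISS, evict W. Cache (LRU->MRU): [P N Q]
  17. access N: HIT. Cache (LRU->MRU): [P Q N]
  18. access U: MISS, evict P. Cache (LRU->MRU): [Q N U]
  19. access Y: MISS, evict Q. Cache (LRU->MRU): [N U Y]
  20. access W: MISS, evict N. Cache (LRU->MRU): [U Y W]
  21. access N: MISS, evict U. Cache (LRU->MRU): [Y W N]
  22. access E: MISS, evict Y. Cache (LRU->MRU): [W N E]
  23. access V: MISS, evict W. Cache (LRU->MRU): [N E V]
  24. access S: MISS, evict N. Cache (LRU->MRU): [E V S]
  25. access U: MISS, evict E. Cache (LRU->MRU): [V S U]
  26. access U: HIT. Cache (LRU->MRU): [V S U]
  27. access V: HIT. Cache (LRU->MRU): [S U V]
  28. access U: HIT. Cache (LRU->MRU): [S V U]
  29. access V: HIT. Cache (LRU->MRU): [S U V]
Total: 9 hits, 20 misses, 17 evictions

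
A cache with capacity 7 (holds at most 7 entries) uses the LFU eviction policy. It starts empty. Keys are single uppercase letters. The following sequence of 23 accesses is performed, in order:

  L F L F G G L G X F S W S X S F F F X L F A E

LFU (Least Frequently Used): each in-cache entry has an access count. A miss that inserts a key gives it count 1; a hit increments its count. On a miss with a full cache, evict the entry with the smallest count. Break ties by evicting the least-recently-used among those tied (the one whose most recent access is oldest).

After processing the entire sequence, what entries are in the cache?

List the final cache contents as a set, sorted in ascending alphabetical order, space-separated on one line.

Answer: A E F G L S X

Derivation:
LFU simulation (capacity=7):
  1. access L: MISS. Cache: [L(c=1)]
  2. access F: MISS. Cache: [L(c=1) F(c=1)]
  3. access L: HIT, count now 2. Cache: [F(c=1) L(c=2)]
  4. access F: HIT, count now 2. Cache: [L(c=2) F(c=2)]
  5. access G: MISS. Cache: [G(c=1) L(c=2) F(c=2)]
  6. access G: HIT, count now 2. Cache: [L(c=2) F(c=2) G(c=2)]
  7. access L: HIT, count now 3. Cache: [F(c=2) G(c=2) L(c=3)]
  8. access G: HIT, count now 3. Cache: [F(c=2) L(c=3) G(c=3)]
  9. access X: MISS. Cache: [X(c=1) F(c=2) L(c=3) G(c=3)]
  10. access F: HIT, count now 3. Cache: [X(c=1) L(c=3) G(c=3) F(c=3)]
  11. access S: MISS. Cache: [X(c=1) S(c=1) L(c=3) G(c=3) F(c=3)]
  12. access W: MISS. Cache: [X(c=1) S(c=1) W(c=1) L(c=3) G(c=3) F(c=3)]
  13. access S: HIT, count now 2. Cache: [X(c=1) W(c=1) S(c=2) L(c=3) G(c=3) F(c=3)]
  14. access X: HIT, count now 2. Cache: [W(c=1) S(c=2) X(c=2) L(c=3) G(c=3) F(c=3)]
  15. access S: HIT, count now 3. Cache: [W(c=1) X(c=2) L(c=3) G(c=3) F(c=3) S(c=3)]
  16. access F: HIT, count now 4. Cache: [W(c=1) X(c=2) L(c=3) G(c=3) S(c=3) F(c=4)]
  17. access F: HIT, count now 5. Cache: [W(c=1) X(c=2) L(c=3) G(c=3) S(c=3) F(c=5)]
  18. access F: HIT, count now 6. Cache: [W(c=1) X(c=2) L(c=3) G(c=3) S(c=3) F(c=6)]
  19. access X: HIT, count now 3. Cache: [W(c=1) L(c=3) G(c=3) S(c=3) X(c=3) F(c=6)]
  20. access L: HIT, count now 4. Cache: [W(c=1) G(c=3) S(c=3) X(c=3) L(c=4) F(c=6)]
  21. access F: HIT, count now 7. Cache: [W(c=1) G(c=3) S(c=3) X(c=3) L(c=4) F(c=7)]
  22. access A: MISS. Cache: [W(c=1) A(c=1) G(c=3) S(c=3) X(c=3) L(c=4) F(c=7)]
  23. access E: MISS, evict W(c=1). Cache: [A(c=1) E(c=1) G(c=3) S(c=3) X(c=3) L(c=4) F(c=7)]
Total: 15 hits, 8 misses, 1 evictions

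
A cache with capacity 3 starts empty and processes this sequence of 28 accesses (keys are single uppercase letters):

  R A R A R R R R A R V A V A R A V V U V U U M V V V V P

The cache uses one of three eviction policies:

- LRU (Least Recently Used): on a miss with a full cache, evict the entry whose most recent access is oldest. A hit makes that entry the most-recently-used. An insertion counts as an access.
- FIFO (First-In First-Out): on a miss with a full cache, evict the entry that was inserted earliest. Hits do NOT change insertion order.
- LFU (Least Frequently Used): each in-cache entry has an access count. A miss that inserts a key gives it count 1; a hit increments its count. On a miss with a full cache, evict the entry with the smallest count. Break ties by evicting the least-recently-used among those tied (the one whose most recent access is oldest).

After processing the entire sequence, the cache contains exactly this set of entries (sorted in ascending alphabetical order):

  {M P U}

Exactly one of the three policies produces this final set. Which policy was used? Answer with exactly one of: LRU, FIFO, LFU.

Simulating under each policy and comparing final sets:
  LRU: final set = {M P V} -> differs
  FIFO: final set = {M P U} -> MATCHES target
  LFU: final set = {A P R} -> differs
Only FIFO produces the target set.

Answer: FIFO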